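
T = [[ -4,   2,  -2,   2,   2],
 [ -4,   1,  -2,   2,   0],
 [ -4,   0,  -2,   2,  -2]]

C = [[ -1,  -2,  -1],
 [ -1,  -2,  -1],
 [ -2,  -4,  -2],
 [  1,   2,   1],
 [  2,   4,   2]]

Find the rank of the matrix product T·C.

First compute TC:
[[ 12,  24,  12],
 [  9,  18,   9],
 [  6,  12,   6]]
Now row reduce the product.
R2 ← R2 − (3/4)·R1: [0, 0, 0]
R3 ← R3 − (1/2)·R1: [0, 0, 0]
1 nonzero row, so rank(TC) = 1.

1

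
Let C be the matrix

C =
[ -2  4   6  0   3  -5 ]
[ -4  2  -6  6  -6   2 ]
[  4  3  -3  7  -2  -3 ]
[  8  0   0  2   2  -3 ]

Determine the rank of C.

Row reduce to echelon form.
R2 ← R2 − (2)·R1: [0, -6, -18, 6, -12, 12]
R3 ← R3 + (2)·R1: [0, 11, 9, 7, 4, -13]
R4 ← R4 + (4)·R1: [0, 16, 24, 2, 14, -23]
R3 ← R3 + (11/6)·R2: [0, 0, -24, 18, -18, 9]
R4 ← R4 + (8/3)·R2: [0, 0, -24, 18, -18, 9]
R4 ← R4 − R3: [0, 0, 0, 0, 0, 0]
Echelon form has 3 nonzero rows, so rank(C) = 3.

3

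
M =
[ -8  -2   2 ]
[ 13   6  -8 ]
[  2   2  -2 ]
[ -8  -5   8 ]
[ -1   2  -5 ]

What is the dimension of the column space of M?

3

Row reduce to echelon form.
R2 ← R2 + (13/8)·R1: [0, 11/4, -19/4]
R3 ← R3 + (1/4)·R1: [0, 3/2, -3/2]
R4 ← R4 − R1: [0, -3, 6]
R5 ← R5 − (1/8)·R1: [0, 9/4, -21/4]
R3 ← R3 − (6/11)·R2: [0, 0, 12/11]
R4 ← R4 + (12/11)·R2: [0, 0, 9/11]
R5 ← R5 − (9/11)·R2: [0, 0, -15/11]
R4 ← R4 − (3/4)·R3: [0, 0, 0]
R5 ← R5 + (5/4)·R3: [0, 0, 0]
Echelon form has 3 nonzero rows, so rank(M) = 3.
The column space has dimension equal to the rank: 3.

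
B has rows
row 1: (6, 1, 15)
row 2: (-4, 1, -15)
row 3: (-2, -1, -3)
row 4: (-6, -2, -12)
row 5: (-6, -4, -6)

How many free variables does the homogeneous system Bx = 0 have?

Row reduce to echelon form.
R2 ← R2 + (2/3)·R1: [0, 5/3, -5]
R3 ← R3 + (1/3)·R1: [0, -2/3, 2]
R4 ← R4 + R1: [0, -1, 3]
R5 ← R5 + R1: [0, -3, 9]
R3 ← R3 + (2/5)·R2: [0, 0, 0]
R4 ← R4 + (3/5)·R2: [0, 0, 0]
R5 ← R5 + (9/5)·R2: [0, 0, 0]
2 nonzero rows, so rank(B) = 2.
B has 3 columns; by rank–nullity, nullity = 3 − 2 = 1.

1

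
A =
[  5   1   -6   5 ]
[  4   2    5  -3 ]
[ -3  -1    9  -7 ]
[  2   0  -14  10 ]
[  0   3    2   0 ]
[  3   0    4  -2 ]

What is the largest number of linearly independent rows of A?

Row reduce to echelon form.
R2 ← R2 − (4/5)·R1: [0, 6/5, 49/5, -7]
R3 ← R3 + (3/5)·R1: [0, -2/5, 27/5, -4]
R4 ← R4 − (2/5)·R1: [0, -2/5, -58/5, 8]
R6 ← R6 − (3/5)·R1: [0, -3/5, 38/5, -5]
R3 ← R3 + (1/3)·R2: [0, 0, 26/3, -19/3]
R4 ← R4 + (1/3)·R2: [0, 0, -25/3, 17/3]
R5 ← R5 − (5/2)·R2: [0, 0, -45/2, 35/2]
R6 ← R6 + (1/2)·R2: [0, 0, 25/2, -17/2]
R4 ← R4 + (25/26)·R3: [0, 0, 0, -11/26]
R5 ← R5 + (135/52)·R3: [0, 0, 0, 55/52]
R6 ← R6 − (75/52)·R3: [0, 0, 0, 33/52]
R5 ← R5 + (5/2)·R4: [0, 0, 0, 0]
R6 ← R6 + (3/2)·R4: [0, 0, 0, 0]
Echelon form has 4 nonzero rows, so rank(A) = 4.
The rank gives the maximum number of linearly independent rows: 4.

4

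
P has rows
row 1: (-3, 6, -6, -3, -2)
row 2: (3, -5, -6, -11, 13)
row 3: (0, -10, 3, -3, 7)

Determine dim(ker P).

2

Row reduce to echelon form.
R2 ← R2 + R1: [0, 1, -12, -14, 11]
R3 ← R3 + (10)·R2: [0, 0, -117, -143, 117]
3 nonzero rows, so rank(P) = 3.
P has 5 columns; by rank–nullity, nullity = 5 − 3 = 2.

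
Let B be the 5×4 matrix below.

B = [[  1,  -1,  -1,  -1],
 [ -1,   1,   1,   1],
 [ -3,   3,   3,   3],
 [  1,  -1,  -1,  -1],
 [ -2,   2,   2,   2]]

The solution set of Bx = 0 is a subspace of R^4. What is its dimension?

Row reduce to echelon form.
R2 ← R2 + R1: [0, 0, 0, 0]
R3 ← R3 + (3)·R1: [0, 0, 0, 0]
R4 ← R4 − R1: [0, 0, 0, 0]
R5 ← R5 + (2)·R1: [0, 0, 0, 0]
1 nonzero row, so rank(B) = 1.
B has 4 columns; by rank–nullity, nullity = 4 − 1 = 3.

3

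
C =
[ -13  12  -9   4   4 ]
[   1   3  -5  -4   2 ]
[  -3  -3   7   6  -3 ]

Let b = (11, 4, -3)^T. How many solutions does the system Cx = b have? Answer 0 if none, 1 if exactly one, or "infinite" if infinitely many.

Row reduce the augmented matrix [C | b].
R2 ← R2 + (1/13)·R1: [0, 51/13, -74/13, -48/13, 30/13, 63/13]
R3 ← R3 − (3/13)·R1: [0, -75/13, 118/13, 66/13, -51/13, -72/13]
R3 ← R3 + (25/17)·R2: [0, 0, 12/17, -6/17, -9/17, 27/17]
The echelon form has 3 nonzero rows, and every pivot lies in the first 5 columns, so rank(C) = rank([C|b]) = 3.
The system is consistent.
rank = 3 < 5 unknowns, so there are infinitely many solutions.

infinite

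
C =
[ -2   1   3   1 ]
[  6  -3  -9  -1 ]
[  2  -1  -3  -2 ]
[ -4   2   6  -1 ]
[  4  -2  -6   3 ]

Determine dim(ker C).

2

Row reduce to echelon form.
R2 ← R2 + (3)·R1: [0, 0, 0, 2]
R3 ← R3 + R1: [0, 0, 0, -1]
R4 ← R4 − (2)·R1: [0, 0, 0, -3]
R5 ← R5 + (2)·R1: [0, 0, 0, 5]
R3 ← R3 + (1/2)·R2: [0, 0, 0, 0]
R4 ← R4 + (3/2)·R2: [0, 0, 0, 0]
R5 ← R5 − (5/2)·R2: [0, 0, 0, 0]
2 nonzero rows, so rank(C) = 2.
C has 4 columns; by rank–nullity, nullity = 4 − 2 = 2.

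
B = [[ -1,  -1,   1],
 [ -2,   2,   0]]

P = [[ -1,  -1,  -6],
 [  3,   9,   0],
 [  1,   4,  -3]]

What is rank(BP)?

First compute BP:
[[ -1,  -4,   3],
 [  8,  20,  12]]
Now row reduce the product.
R2 ← R2 + (8)·R1: [0, -12, 36]
2 nonzero rows, so rank(BP) = 2.

2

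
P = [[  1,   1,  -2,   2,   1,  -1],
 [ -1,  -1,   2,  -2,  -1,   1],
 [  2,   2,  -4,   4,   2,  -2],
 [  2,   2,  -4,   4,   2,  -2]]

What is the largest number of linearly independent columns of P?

Row reduce to echelon form.
R2 ← R2 + R1: [0, 0, 0, 0, 0, 0]
R3 ← R3 − (2)·R1: [0, 0, 0, 0, 0, 0]
R4 ← R4 − (2)·R1: [0, 0, 0, 0, 0, 0]
Echelon form has 1 nonzero row, so rank(P) = 1.
The rank gives the maximum number of linearly independent columns: 1.

1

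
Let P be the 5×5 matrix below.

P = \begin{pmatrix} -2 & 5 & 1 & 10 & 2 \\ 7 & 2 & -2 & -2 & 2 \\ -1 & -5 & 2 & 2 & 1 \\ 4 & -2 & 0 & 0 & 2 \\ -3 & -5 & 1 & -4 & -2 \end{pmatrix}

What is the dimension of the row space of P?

3

Row reduce to echelon form.
R2 ← R2 + (7/2)·R1: [0, 39/2, 3/2, 33, 9]
R3 ← R3 − (1/2)·R1: [0, -15/2, 3/2, -3, 0]
R4 ← R4 + (2)·R1: [0, 8, 2, 20, 6]
R5 ← R5 − (3/2)·R1: [0, -25/2, -1/2, -19, -5]
R3 ← R3 + (5/13)·R2: [0, 0, 27/13, 126/13, 45/13]
R4 ← R4 − (16/39)·R2: [0, 0, 18/13, 84/13, 30/13]
R5 ← R5 + (25/39)·R2: [0, 0, 6/13, 28/13, 10/13]
R4 ← R4 − (2/3)·R3: [0, 0, 0, 0, 0]
R5 ← R5 − (2/9)·R3: [0, 0, 0, 0, 0]
Echelon form has 3 nonzero rows, so rank(P) = 3.
The row space has dimension equal to the rank: 3.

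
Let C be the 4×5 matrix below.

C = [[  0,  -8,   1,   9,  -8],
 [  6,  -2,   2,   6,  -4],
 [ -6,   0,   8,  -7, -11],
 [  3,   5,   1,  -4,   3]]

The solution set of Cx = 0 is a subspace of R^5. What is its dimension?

2

Row reduce to echelon form.
Swap R1 ↔ R2
R3 ← R3 + R1: [0, -2, 10, -1, -15]
R4 ← R4 − (1/2)·R1: [0, 6, 0, -7, 5]
R3 ← R3 − (1/4)·R2: [0, 0, 39/4, -13/4, -13]
R4 ← R4 + (3/4)·R2: [0, 0, 3/4, -1/4, -1]
R4 ← R4 − (1/13)·R3: [0, 0, 0, 0, 0]
3 nonzero rows, so rank(C) = 3.
C has 5 columns; by rank–nullity, nullity = 5 − 3 = 2.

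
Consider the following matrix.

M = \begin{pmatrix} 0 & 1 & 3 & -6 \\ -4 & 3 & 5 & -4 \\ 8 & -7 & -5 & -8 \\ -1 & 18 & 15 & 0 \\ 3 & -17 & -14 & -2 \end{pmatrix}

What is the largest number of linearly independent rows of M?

3

Row reduce to echelon form.
Swap R1 ↔ R2
R3 ← R3 + (2)·R1: [0, -1, 5, -16]
R4 ← R4 − (1/4)·R1: [0, 69/4, 55/4, 1]
R5 ← R5 + (3/4)·R1: [0, -59/4, -41/4, -5]
R3 ← R3 + R2: [0, 0, 8, -22]
R4 ← R4 − (69/4)·R2: [0, 0, -38, 209/2]
R5 ← R5 + (59/4)·R2: [0, 0, 34, -187/2]
R4 ← R4 + (19/4)·R3: [0, 0, 0, 0]
R5 ← R5 − (17/4)·R3: [0, 0, 0, 0]
Echelon form has 3 nonzero rows, so rank(M) = 3.
The rank gives the maximum number of linearly independent rows: 3.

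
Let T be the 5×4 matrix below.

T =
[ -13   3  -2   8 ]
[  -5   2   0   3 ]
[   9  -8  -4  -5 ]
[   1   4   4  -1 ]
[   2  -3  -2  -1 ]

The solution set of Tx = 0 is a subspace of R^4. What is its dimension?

Row reduce to echelon form.
R2 ← R2 − (5/13)·R1: [0, 11/13, 10/13, -1/13]
R3 ← R3 + (9/13)·R1: [0, -77/13, -70/13, 7/13]
R4 ← R4 + (1/13)·R1: [0, 55/13, 50/13, -5/13]
R5 ← R5 + (2/13)·R1: [0, -33/13, -30/13, 3/13]
R3 ← R3 + (7)·R2: [0, 0, 0, 0]
R4 ← R4 − (5)·R2: [0, 0, 0, 0]
R5 ← R5 + (3)·R2: [0, 0, 0, 0]
2 nonzero rows, so rank(T) = 2.
T has 4 columns; by rank–nullity, nullity = 4 − 2 = 2.

2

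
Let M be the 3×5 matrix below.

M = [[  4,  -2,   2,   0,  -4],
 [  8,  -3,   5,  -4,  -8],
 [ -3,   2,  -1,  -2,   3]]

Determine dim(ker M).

Row reduce to echelon form.
R2 ← R2 − (2)·R1: [0, 1, 1, -4, 0]
R3 ← R3 + (3/4)·R1: [0, 1/2, 1/2, -2, 0]
R3 ← R3 − (1/2)·R2: [0, 0, 0, 0, 0]
2 nonzero rows, so rank(M) = 2.
M has 5 columns; by rank–nullity, nullity = 5 − 2 = 3.

3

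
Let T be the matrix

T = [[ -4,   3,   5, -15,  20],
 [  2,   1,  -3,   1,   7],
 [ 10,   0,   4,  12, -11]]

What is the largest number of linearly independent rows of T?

Row reduce to echelon form.
R2 ← R2 + (1/2)·R1: [0, 5/2, -1/2, -13/2, 17]
R3 ← R3 + (5/2)·R1: [0, 15/2, 33/2, -51/2, 39]
R3 ← R3 − (3)·R2: [0, 0, 18, -6, -12]
Echelon form has 3 nonzero rows, so rank(T) = 3.
The rank gives the maximum number of linearly independent rows: 3.

3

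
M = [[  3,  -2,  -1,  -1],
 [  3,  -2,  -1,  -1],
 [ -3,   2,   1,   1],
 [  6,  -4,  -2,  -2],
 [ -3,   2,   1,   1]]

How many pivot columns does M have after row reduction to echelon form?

1

Row reduce to echelon form.
R2 ← R2 − R1: [0, 0, 0, 0]
R3 ← R3 + R1: [0, 0, 0, 0]
R4 ← R4 − (2)·R1: [0, 0, 0, 0]
R5 ← R5 + R1: [0, 0, 0, 0]
Echelon form has 1 nonzero row, so rank(M) = 1.
Each nonzero row contributes one pivot column: 1 pivot columns.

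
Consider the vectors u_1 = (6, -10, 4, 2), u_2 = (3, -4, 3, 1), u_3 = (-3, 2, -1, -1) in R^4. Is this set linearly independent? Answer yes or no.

yes

Form the matrix with these vectors as rows and row reduce.
R2 ← R2 − (1/2)·R1: [0, 1, 1, 0]
R3 ← R3 + (1/2)·R1: [0, -3, 1, 0]
R3 ← R3 + (3)·R2: [0, 0, 4, 0]
3 nonzero rows, so the 3 vectors span a space of dimension 3.
Since 3 = 3, the vectors are linearly independent.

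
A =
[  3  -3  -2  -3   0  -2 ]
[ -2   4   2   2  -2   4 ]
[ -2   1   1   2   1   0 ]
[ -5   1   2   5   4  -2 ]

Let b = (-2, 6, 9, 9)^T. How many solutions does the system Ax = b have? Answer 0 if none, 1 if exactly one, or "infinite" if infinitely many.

0

Row reduce the augmented matrix [A | b].
R2 ← R2 + (2/3)·R1: [0, 2, 2/3, 0, -2, 8/3, 14/3]
R3 ← R3 + (2/3)·R1: [0, -1, -1/3, 0, 1, -4/3, 23/3]
R4 ← R4 + (5/3)·R1: [0, -4, -4/3, 0, 4, -16/3, 17/3]
R3 ← R3 + (1/2)·R2: [0, 0, 0, 0, 0, 0, 10]
R4 ← R4 + (2)·R2: [0, 0, 0, 0, 0, 0, 15]
R4 ← R4 − (3/2)·R3: [0, 0, 0, 0, 0, 0, 0]
The echelon form has 3 nonzero rows; the last pivot sits in the augmented column, so rank(A) = 2 but rank([A|b]) = 3.
Since the ranks differ, the system is inconsistent.
It has no solutions.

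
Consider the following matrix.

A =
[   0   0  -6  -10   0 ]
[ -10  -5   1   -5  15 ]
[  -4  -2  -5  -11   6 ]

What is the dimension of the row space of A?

Row reduce to echelon form.
Swap R1 ↔ R2
R3 ← R3 − (2/5)·R1: [0, 0, -27/5, -9, 0]
R3 ← R3 − (9/10)·R2: [0, 0, 0, 0, 0]
Echelon form has 2 nonzero rows, so rank(A) = 2.
The row space has dimension equal to the rank: 2.

2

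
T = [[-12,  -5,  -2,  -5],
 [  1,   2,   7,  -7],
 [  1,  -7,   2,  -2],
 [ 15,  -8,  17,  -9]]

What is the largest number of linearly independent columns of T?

Row reduce to echelon form.
R2 ← R2 + (1/12)·R1: [0, 19/12, 41/6, -89/12]
R3 ← R3 + (1/12)·R1: [0, -89/12, 11/6, -29/12]
R4 ← R4 + (5/4)·R1: [0, -57/4, 29/2, -61/4]
R3 ← R3 + (89/19)·R2: [0, 0, 643/19, -706/19]
R4 ← R4 + (9)·R2: [0, 0, 76, -82]
R4 ← R4 − (1444/643)·R3: [0, 0, 0, 930/643]
Echelon form has 4 nonzero rows, so rank(T) = 4.
The rank gives the maximum number of linearly independent columns: 4.

4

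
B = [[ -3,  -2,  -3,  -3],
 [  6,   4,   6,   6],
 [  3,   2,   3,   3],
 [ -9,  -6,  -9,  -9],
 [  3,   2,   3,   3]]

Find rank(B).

Row reduce to echelon form.
R2 ← R2 + (2)·R1: [0, 0, 0, 0]
R3 ← R3 + R1: [0, 0, 0, 0]
R4 ← R4 − (3)·R1: [0, 0, 0, 0]
R5 ← R5 + R1: [0, 0, 0, 0]
Echelon form has 1 nonzero row, so rank(B) = 1.

1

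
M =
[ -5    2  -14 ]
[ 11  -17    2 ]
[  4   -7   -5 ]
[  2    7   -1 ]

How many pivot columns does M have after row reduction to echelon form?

Row reduce to echelon form.
R2 ← R2 + (11/5)·R1: [0, -63/5, -144/5]
R3 ← R3 + (4/5)·R1: [0, -27/5, -81/5]
R4 ← R4 + (2/5)·R1: [0, 39/5, -33/5]
R3 ← R3 − (3/7)·R2: [0, 0, -27/7]
R4 ← R4 + (13/21)·R2: [0, 0, -171/7]
R4 ← R4 − (19/3)·R3: [0, 0, 0]
Echelon form has 3 nonzero rows, so rank(M) = 3.
Each nonzero row contributes one pivot column: 3 pivot columns.

3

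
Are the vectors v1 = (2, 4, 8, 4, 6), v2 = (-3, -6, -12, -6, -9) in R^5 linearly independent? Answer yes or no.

no

Form the matrix with these vectors as rows and row reduce.
R2 ← R2 + (3/2)·R1: [0, 0, 0, 0, 0]
1 nonzero row, so the 2 vectors span a space of dimension 1.
Since 1 < 2, the vectors are linearly dependent.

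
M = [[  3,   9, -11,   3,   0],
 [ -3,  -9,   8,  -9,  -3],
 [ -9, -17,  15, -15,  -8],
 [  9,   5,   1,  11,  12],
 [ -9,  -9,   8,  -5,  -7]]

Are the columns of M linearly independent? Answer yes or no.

no

Row reduce M to echelon form.
R2 ← R2 + R1: [0, 0, -3, -6, -3]
R3 ← R3 + (3)·R1: [0, 10, -18, -6, -8]
R4 ← R4 − (3)·R1: [0, -22, 34, 2, 12]
R5 ← R5 + (3)·R1: [0, 18, -25, 4, -7]
Swap R2 ↔ R3
R4 ← R4 + (11/5)·R2: [0, 0, -28/5, -56/5, -28/5]
R5 ← R5 − (9/5)·R2: [0, 0, 37/5, 74/5, 37/5]
R4 ← R4 − (28/15)·R3: [0, 0, 0, 0, 0]
R5 ← R5 + (37/15)·R3: [0, 0, 0, 0, 0]
3 pivots among 5 columns.
Only 3 < 5 pivot columns, so the columns are linearly dependent.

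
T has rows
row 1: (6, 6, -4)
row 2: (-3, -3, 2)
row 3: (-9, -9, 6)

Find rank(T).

Row reduce to echelon form.
R2 ← R2 + (1/2)·R1: [0, 0, 0]
R3 ← R3 + (3/2)·R1: [0, 0, 0]
Echelon form has 1 nonzero row, so rank(T) = 1.

1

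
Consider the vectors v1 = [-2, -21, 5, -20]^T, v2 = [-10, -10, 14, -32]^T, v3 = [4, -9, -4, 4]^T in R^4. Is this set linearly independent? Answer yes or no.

yes

Form the matrix with these vectors as rows and row reduce.
R2 ← R2 − (5)·R1: [0, 95, -11, 68]
R3 ← R3 + (2)·R1: [0, -51, 6, -36]
R3 ← R3 + (51/95)·R2: [0, 0, 9/95, 48/95]
3 nonzero rows, so the 3 vectors span a space of dimension 3.
Since 3 = 3, the vectors are linearly independent.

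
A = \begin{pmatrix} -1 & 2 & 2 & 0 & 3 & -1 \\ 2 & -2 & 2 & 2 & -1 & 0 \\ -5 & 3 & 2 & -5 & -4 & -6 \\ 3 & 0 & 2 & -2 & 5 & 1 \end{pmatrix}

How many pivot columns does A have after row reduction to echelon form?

4

Row reduce to echelon form.
R2 ← R2 + (2)·R1: [0, 2, 6, 2, 5, -2]
R3 ← R3 − (5)·R1: [0, -7, -8, -5, -19, -1]
R4 ← R4 + (3)·R1: [0, 6, 8, -2, 14, -2]
R3 ← R3 + (7/2)·R2: [0, 0, 13, 2, -3/2, -8]
R4 ← R4 − (3)·R2: [0, 0, -10, -8, -1, 4]
R4 ← R4 + (10/13)·R3: [0, 0, 0, -84/13, -28/13, -28/13]
Echelon form has 4 nonzero rows, so rank(A) = 4.
Each nonzero row contributes one pivot column: 4 pivot columns.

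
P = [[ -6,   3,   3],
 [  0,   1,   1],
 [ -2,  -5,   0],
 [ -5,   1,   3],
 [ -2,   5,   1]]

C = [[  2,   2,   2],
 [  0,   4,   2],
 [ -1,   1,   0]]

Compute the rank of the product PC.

2

First compute PC:
[[-15,   3,  -6],
 [ -1,   5,   2],
 [ -4, -24, -14],
 [-13,  -3,  -8],
 [ -5,  17,   6]]
Now row reduce the product.
R2 ← R2 − (1/15)·R1: [0, 24/5, 12/5]
R3 ← R3 − (4/15)·R1: [0, -124/5, -62/5]
R4 ← R4 − (13/15)·R1: [0, -28/5, -14/5]
R5 ← R5 − (1/3)·R1: [0, 16, 8]
R3 ← R3 + (31/6)·R2: [0, 0, 0]
R4 ← R4 + (7/6)·R2: [0, 0, 0]
R5 ← R5 − (10/3)·R2: [0, 0, 0]
2 nonzero rows, so rank(PC) = 2.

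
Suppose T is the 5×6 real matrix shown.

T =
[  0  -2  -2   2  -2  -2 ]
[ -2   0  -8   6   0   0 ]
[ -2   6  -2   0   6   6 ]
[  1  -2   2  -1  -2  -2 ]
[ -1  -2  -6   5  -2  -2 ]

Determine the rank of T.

Row reduce to echelon form.
Swap R1 ↔ R2
R3 ← R3 − R1: [0, 6, 6, -6, 6, 6]
R4 ← R4 + (1/2)·R1: [0, -2, -2, 2, -2, -2]
R5 ← R5 − (1/2)·R1: [0, -2, -2, 2, -2, -2]
R3 ← R3 + (3)·R2: [0, 0, 0, 0, 0, 0]
R4 ← R4 − R2: [0, 0, 0, 0, 0, 0]
R5 ← R5 − R2: [0, 0, 0, 0, 0, 0]
Echelon form has 2 nonzero rows, so rank(T) = 2.

2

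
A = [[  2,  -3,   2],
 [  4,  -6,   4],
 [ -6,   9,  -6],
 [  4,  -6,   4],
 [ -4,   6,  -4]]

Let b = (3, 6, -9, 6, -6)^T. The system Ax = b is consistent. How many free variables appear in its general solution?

Row reduce the augmented matrix [A | b].
R2 ← R2 − (2)·R1: [0, 0, 0, 0]
R3 ← R3 + (3)·R1: [0, 0, 0, 0]
R4 ← R4 − (2)·R1: [0, 0, 0, 0]
R5 ← R5 + (2)·R1: [0, 0, 0, 0]
The echelon form has 1 nonzero rows, and every pivot lies in the first 3 columns, so rank(A) = rank([A|b]) = 1.
The system is consistent.
Free variables = (unknowns) − (rank) = 3 − 1 = 2.

2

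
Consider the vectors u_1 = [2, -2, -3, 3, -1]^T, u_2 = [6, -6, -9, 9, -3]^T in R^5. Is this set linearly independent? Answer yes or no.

Form the matrix with these vectors as rows and row reduce.
R2 ← R2 − (3)·R1: [0, 0, 0, 0, 0]
1 nonzero row, so the 2 vectors span a space of dimension 1.
Since 1 < 2, the vectors are linearly dependent.

no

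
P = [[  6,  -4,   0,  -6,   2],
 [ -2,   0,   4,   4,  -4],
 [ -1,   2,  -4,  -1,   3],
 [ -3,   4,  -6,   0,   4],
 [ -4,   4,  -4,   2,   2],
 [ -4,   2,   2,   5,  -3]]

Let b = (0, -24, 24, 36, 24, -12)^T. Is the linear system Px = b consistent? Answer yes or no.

yes

Row reduce the augmented matrix [P | b].
R2 ← R2 + (1/3)·R1: [0, -4/3, 4, 2, -10/3, -24]
R3 ← R3 + (1/6)·R1: [0, 4/3, -4, -2, 10/3, 24]
R4 ← R4 + (1/2)·R1: [0, 2, -6, -3, 5, 36]
R5 ← R5 + (2/3)·R1: [0, 4/3, -4, -2, 10/3, 24]
R6 ← R6 + (2/3)·R1: [0, -2/3, 2, 1, -5/3, -12]
R3 ← R3 + R2: [0, 0, 0, 0, 0, 0]
R4 ← R4 + (3/2)·R2: [0, 0, 0, 0, 0, 0]
R5 ← R5 + R2: [0, 0, 0, 0, 0, 0]
R6 ← R6 − (1/2)·R2: [0, 0, 0, 0, 0, 0]
The echelon form has 2 nonzero rows, and every pivot lies in the first 5 columns, so rank(P) = rank([P|b]) = 2.
The system is consistent.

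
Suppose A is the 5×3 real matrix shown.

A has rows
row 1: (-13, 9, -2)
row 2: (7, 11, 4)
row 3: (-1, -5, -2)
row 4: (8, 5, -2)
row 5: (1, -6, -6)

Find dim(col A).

Row reduce to echelon form.
R2 ← R2 + (7/13)·R1: [0, 206/13, 38/13]
R3 ← R3 − (1/13)·R1: [0, -74/13, -24/13]
R4 ← R4 + (8/13)·R1: [0, 137/13, -42/13]
R5 ← R5 + (1/13)·R1: [0, -69/13, -80/13]
R3 ← R3 + (37/103)·R2: [0, 0, -82/103]
R4 ← R4 − (137/206)·R2: [0, 0, -533/103]
R5 ← R5 + (69/206)·R2: [0, 0, -533/103]
R4 ← R4 − (13/2)·R3: [0, 0, 0]
R5 ← R5 − (13/2)·R3: [0, 0, 0]
Echelon form has 3 nonzero rows, so rank(A) = 3.
The column space has dimension equal to the rank: 3.

3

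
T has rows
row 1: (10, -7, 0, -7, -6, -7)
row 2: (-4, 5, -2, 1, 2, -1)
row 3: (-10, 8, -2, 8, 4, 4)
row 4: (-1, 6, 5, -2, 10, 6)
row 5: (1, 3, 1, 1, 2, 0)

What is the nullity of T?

2

Row reduce to echelon form.
R2 ← R2 + (2/5)·R1: [0, 11/5, -2, -9/5, -2/5, -19/5]
R3 ← R3 + R1: [0, 1, -2, 1, -2, -3]
R4 ← R4 + (1/10)·R1: [0, 53/10, 5, -27/10, 47/5, 53/10]
R5 ← R5 − (1/10)·R1: [0, 37/10, 1, 17/10, 13/5, 7/10]
R3 ← R3 − (5/11)·R2: [0, 0, -12/11, 20/11, -20/11, -14/11]
R4 ← R4 − (53/22)·R2: [0, 0, 108/11, 18/11, 114/11, 159/11]
R5 ← R5 − (37/22)·R2: [0, 0, 48/11, 52/11, 36/11, 78/11]
R4 ← R4 + (9)·R3: [0, 0, 0, 18, -6, 3]
R5 ← R5 + (4)·R3: [0, 0, 0, 12, -4, 2]
R5 ← R5 − (2/3)·R4: [0, 0, 0, 0, 0, 0]
4 nonzero rows, so rank(T) = 4.
T has 6 columns; by rank–nullity, nullity = 6 − 4 = 2.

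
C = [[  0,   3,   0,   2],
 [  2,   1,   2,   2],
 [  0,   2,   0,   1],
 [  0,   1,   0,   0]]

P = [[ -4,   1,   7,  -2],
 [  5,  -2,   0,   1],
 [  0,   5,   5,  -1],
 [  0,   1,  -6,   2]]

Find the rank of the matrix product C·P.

3

First compute CP:
[[ 15,  -4, -12,   7],
 [ -3,  12,  12,  -1],
 [ 10,  -3,  -6,   4],
 [  5,  -2,   0,   1]]
Now row reduce the product.
R2 ← R2 + (1/5)·R1: [0, 56/5, 48/5, 2/5]
R3 ← R3 − (2/3)·R1: [0, -1/3, 2, -2/3]
R4 ← R4 − (1/3)·R1: [0, -2/3, 4, -4/3]
R3 ← R3 + (5/168)·R2: [0, 0, 16/7, -55/84]
R4 ← R4 + (5/84)·R2: [0, 0, 32/7, -55/42]
R4 ← R4 − (2)·R3: [0, 0, 0, 0]
3 nonzero rows, so rank(CP) = 3.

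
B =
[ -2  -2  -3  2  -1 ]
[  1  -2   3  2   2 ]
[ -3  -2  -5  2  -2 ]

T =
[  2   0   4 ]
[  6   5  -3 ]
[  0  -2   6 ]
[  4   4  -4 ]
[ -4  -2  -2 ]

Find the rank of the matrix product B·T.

First compute BT:
[[ -4,   6, -26],
 [-10, -12,  16],
 [ -2,  12, -40]]
Now row reduce the product.
R2 ← R2 − (5/2)·R1: [0, -27, 81]
R3 ← R3 − (1/2)·R1: [0, 9, -27]
R3 ← R3 + (1/3)·R2: [0, 0, 0]
2 nonzero rows, so rank(BT) = 2.

2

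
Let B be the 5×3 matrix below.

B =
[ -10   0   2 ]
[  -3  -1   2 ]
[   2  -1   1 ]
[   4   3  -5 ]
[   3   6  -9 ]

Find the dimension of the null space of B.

1

Row reduce to echelon form.
R2 ← R2 − (3/10)·R1: [0, -1, 7/5]
R3 ← R3 + (1/5)·R1: [0, -1, 7/5]
R4 ← R4 + (2/5)·R1: [0, 3, -21/5]
R5 ← R5 + (3/10)·R1: [0, 6, -42/5]
R3 ← R3 − R2: [0, 0, 0]
R4 ← R4 + (3)·R2: [0, 0, 0]
R5 ← R5 + (6)·R2: [0, 0, 0]
2 nonzero rows, so rank(B) = 2.
B has 3 columns; by rank–nullity, nullity = 3 − 2 = 1.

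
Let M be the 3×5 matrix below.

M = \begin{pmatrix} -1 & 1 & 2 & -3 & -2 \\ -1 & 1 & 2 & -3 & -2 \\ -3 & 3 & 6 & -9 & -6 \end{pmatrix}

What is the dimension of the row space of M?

1

Row reduce to echelon form.
R2 ← R2 − R1: [0, 0, 0, 0, 0]
R3 ← R3 − (3)·R1: [0, 0, 0, 0, 0]
Echelon form has 1 nonzero row, so rank(M) = 1.
The row space has dimension equal to the rank: 1.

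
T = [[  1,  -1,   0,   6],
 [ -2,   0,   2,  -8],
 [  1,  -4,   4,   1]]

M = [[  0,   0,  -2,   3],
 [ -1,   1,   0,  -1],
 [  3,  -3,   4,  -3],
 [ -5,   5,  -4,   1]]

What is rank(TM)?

First compute TM:
[[-29,  29, -26,  10],
 [ 46, -46,  44, -20],
 [ 11, -11,  10,  -4]]
Now row reduce the product.
R2 ← R2 + (46/29)·R1: [0, 0, 80/29, -120/29]
R3 ← R3 + (11/29)·R1: [0, 0, 4/29, -6/29]
R3 ← R3 − (1/20)·R2: [0, 0, 0, 0]
2 nonzero rows, so rank(TM) = 2.

2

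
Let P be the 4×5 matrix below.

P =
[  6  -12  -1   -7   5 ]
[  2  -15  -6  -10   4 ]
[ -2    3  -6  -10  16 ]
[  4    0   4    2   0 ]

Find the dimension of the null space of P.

Row reduce to echelon form.
R2 ← R2 − (1/3)·R1: [0, -11, -17/3, -23/3, 7/3]
R3 ← R3 + (1/3)·R1: [0, -1, -19/3, -37/3, 53/3]
R4 ← R4 − (2/3)·R1: [0, 8, 14/3, 20/3, -10/3]
R3 ← R3 − (1/11)·R2: [0, 0, -64/11, -128/11, 192/11]
R4 ← R4 + (8/11)·R2: [0, 0, 6/11, 12/11, -18/11]
R4 ← R4 + (3/32)·R3: [0, 0, 0, 0, 0]
3 nonzero rows, so rank(P) = 3.
P has 5 columns; by rank–nullity, nullity = 5 − 3 = 2.

2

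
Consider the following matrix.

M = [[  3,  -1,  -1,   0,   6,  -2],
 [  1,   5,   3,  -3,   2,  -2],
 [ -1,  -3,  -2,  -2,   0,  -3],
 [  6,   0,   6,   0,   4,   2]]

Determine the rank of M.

4

Row reduce to echelon form.
R2 ← R2 − (1/3)·R1: [0, 16/3, 10/3, -3, 0, -4/3]
R3 ← R3 + (1/3)·R1: [0, -10/3, -7/3, -2, 2, -11/3]
R4 ← R4 − (2)·R1: [0, 2, 8, 0, -8, 6]
R3 ← R3 + (5/8)·R2: [0, 0, -1/4, -31/8, 2, -9/2]
R4 ← R4 − (3/8)·R2: [0, 0, 27/4, 9/8, -8, 13/2]
R4 ← R4 + (27)·R3: [0, 0, 0, -207/2, 46, -115]
Echelon form has 4 nonzero rows, so rank(M) = 4.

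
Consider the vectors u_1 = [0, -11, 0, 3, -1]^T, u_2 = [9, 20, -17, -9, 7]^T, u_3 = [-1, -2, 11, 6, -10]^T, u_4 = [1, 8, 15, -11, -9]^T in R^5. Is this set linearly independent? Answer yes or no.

Form the matrix with these vectors as rows and row reduce.
Swap R1 ↔ R2
R3 ← R3 + (1/9)·R1: [0, 2/9, 82/9, 5, -83/9]
R4 ← R4 − (1/9)·R1: [0, 52/9, 152/9, -10, -88/9]
R3 ← R3 + (2/99)·R2: [0, 0, 82/9, 167/33, -305/33]
R4 ← R4 + (52/99)·R2: [0, 0, 152/9, -278/33, -340/33]
R4 ← R4 − (76/41)·R3: [0, 0, 0, -730/41, 280/41]
4 nonzero rows, so the 4 vectors span a space of dimension 4.
Since 4 = 4, the vectors are linearly independent.

yes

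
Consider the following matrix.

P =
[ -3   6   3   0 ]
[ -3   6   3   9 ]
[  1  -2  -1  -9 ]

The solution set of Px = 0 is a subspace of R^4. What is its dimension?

2

Row reduce to echelon form.
R2 ← R2 − R1: [0, 0, 0, 9]
R3 ← R3 + (1/3)·R1: [0, 0, 0, -9]
R3 ← R3 + R2: [0, 0, 0, 0]
2 nonzero rows, so rank(P) = 2.
P has 4 columns; by rank–nullity, nullity = 4 − 2 = 2.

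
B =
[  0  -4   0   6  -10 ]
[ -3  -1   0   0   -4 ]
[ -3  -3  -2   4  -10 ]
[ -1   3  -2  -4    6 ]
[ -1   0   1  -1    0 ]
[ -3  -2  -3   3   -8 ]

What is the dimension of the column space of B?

Row reduce to echelon form.
Swap R1 ↔ R2
R3 ← R3 − R1: [0, -2, -2, 4, -6]
R4 ← R4 − (1/3)·R1: [0, 10/3, -2, -4, 22/3]
R5 ← R5 − (1/3)·R1: [0, 1/3, 1, -1, 4/3]
R6 ← R6 − R1: [0, -1, -3, 3, -4]
R3 ← R3 − (1/2)·R2: [0, 0, -2, 1, -1]
R4 ← R4 + (5/6)·R2: [0, 0, -2, 1, -1]
R5 ← R5 + (1/12)·R2: [0, 0, 1, -1/2, 1/2]
R6 ← R6 − (1/4)·R2: [0, 0, -3, 3/2, -3/2]
R4 ← R4 − R3: [0, 0, 0, 0, 0]
R5 ← R5 + (1/2)·R3: [0, 0, 0, 0, 0]
R6 ← R6 − (3/2)·R3: [0, 0, 0, 0, 0]
Echelon form has 3 nonzero rows, so rank(B) = 3.
The column space has dimension equal to the rank: 3.

3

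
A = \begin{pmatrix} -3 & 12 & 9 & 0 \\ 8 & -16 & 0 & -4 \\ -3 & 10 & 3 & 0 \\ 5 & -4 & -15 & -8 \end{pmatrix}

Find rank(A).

3

Row reduce to echelon form.
R2 ← R2 + (8/3)·R1: [0, 16, 24, -4]
R3 ← R3 − R1: [0, -2, -6, 0]
R4 ← R4 + (5/3)·R1: [0, 16, 0, -8]
R3 ← R3 + (1/8)·R2: [0, 0, -3, -1/2]
R4 ← R4 − R2: [0, 0, -24, -4]
R4 ← R4 − (8)·R3: [0, 0, 0, 0]
Echelon form has 3 nonzero rows, so rank(A) = 3.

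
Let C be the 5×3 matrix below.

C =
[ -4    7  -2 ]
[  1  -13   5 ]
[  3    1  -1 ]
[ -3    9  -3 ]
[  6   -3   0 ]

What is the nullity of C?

Row reduce to echelon form.
R2 ← R2 + (1/4)·R1: [0, -45/4, 9/2]
R3 ← R3 + (3/4)·R1: [0, 25/4, -5/2]
R4 ← R4 − (3/4)·R1: [0, 15/4, -3/2]
R5 ← R5 + (3/2)·R1: [0, 15/2, -3]
R3 ← R3 + (5/9)·R2: [0, 0, 0]
R4 ← R4 + (1/3)·R2: [0, 0, 0]
R5 ← R5 + (2/3)·R2: [0, 0, 0]
2 nonzero rows, so rank(C) = 2.
C has 3 columns; by rank–nullity, nullity = 3 − 2 = 1.

1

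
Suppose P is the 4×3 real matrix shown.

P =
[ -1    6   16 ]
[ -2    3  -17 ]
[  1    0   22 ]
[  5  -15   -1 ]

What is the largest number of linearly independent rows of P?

3

Row reduce to echelon form.
R2 ← R2 − (2)·R1: [0, -9, -49]
R3 ← R3 + R1: [0, 6, 38]
R4 ← R4 + (5)·R1: [0, 15, 79]
R3 ← R3 + (2/3)·R2: [0, 0, 16/3]
R4 ← R4 + (5/3)·R2: [0, 0, -8/3]
R4 ← R4 + (1/2)·R3: [0, 0, 0]
Echelon form has 3 nonzero rows, so rank(P) = 3.
The rank gives the maximum number of linearly independent rows: 3.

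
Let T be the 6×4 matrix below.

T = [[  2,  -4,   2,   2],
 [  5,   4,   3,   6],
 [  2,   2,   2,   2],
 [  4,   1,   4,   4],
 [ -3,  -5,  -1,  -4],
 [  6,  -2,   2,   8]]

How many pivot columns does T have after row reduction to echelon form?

3

Row reduce to echelon form.
R2 ← R2 − (5/2)·R1: [0, 14, -2, 1]
R3 ← R3 − R1: [0, 6, 0, 0]
R4 ← R4 − (2)·R1: [0, 9, 0, 0]
R5 ← R5 + (3/2)·R1: [0, -11, 2, -1]
R6 ← R6 − (3)·R1: [0, 10, -4, 2]
R3 ← R3 − (3/7)·R2: [0, 0, 6/7, -3/7]
R4 ← R4 − (9/14)·R2: [0, 0, 9/7, -9/14]
R5 ← R5 + (11/14)·R2: [0, 0, 3/7, -3/14]
R6 ← R6 − (5/7)·R2: [0, 0, -18/7, 9/7]
R4 ← R4 − (3/2)·R3: [0, 0, 0, 0]
R5 ← R5 − (1/2)·R3: [0, 0, 0, 0]
R6 ← R6 + (3)·R3: [0, 0, 0, 0]
Echelon form has 3 nonzero rows, so rank(T) = 3.
Each nonzero row contributes one pivot column: 3 pivot columns.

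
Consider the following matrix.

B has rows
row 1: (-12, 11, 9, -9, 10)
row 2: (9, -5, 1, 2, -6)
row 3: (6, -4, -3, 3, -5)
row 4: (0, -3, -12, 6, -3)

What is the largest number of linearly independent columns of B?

Row reduce to echelon form.
R2 ← R2 + (3/4)·R1: [0, 13/4, 31/4, -19/4, 3/2]
R3 ← R3 + (1/2)·R1: [0, 3/2, 3/2, -3/2, 0]
R3 ← R3 − (6/13)·R2: [0, 0, -27/13, 9/13, -9/13]
R4 ← R4 + (12/13)·R2: [0, 0, -63/13, 21/13, -21/13]
R4 ← R4 − (7/3)·R3: [0, 0, 0, 0, 0]
Echelon form has 3 nonzero rows, so rank(B) = 3.
The rank gives the maximum number of linearly independent columns: 3.

3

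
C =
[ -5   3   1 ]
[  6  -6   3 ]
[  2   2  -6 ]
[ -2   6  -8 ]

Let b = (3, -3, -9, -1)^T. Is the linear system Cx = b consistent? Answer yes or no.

no

Row reduce the augmented matrix [C | b].
R2 ← R2 + (6/5)·R1: [0, -12/5, 21/5, 3/5]
R3 ← R3 + (2/5)·R1: [0, 16/5, -28/5, -39/5]
R4 ← R4 − (2/5)·R1: [0, 24/5, -42/5, -11/5]
R3 ← R3 + (4/3)·R2: [0, 0, 0, -7]
R4 ← R4 + (2)·R2: [0, 0, 0, -1]
R4 ← R4 − (1/7)·R3: [0, 0, 0, 0]
The echelon form has 3 nonzero rows; the last pivot sits in the augmented column, so rank(C) = 2 but rank([C|b]) = 3.
Since the ranks differ, the system is inconsistent.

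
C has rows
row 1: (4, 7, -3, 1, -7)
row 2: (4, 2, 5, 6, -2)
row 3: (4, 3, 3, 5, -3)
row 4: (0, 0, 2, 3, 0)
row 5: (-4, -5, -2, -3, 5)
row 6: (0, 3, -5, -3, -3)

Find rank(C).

Row reduce to echelon form.
R2 ← R2 − R1: [0, -5, 8, 5, 5]
R3 ← R3 − R1: [0, -4, 6, 4, 4]
R5 ← R5 + R1: [0, 2, -5, -2, -2]
R3 ← R3 − (4/5)·R2: [0, 0, -2/5, 0, 0]
R5 ← R5 + (2/5)·R2: [0, 0, -9/5, 0, 0]
R6 ← R6 + (3/5)·R2: [0, 0, -1/5, 0, 0]
R4 ← R4 + (5)·R3: [0, 0, 0, 3, 0]
R5 ← R5 − (9/2)·R3: [0, 0, 0, 0, 0]
R6 ← R6 − (1/2)·R3: [0, 0, 0, 0, 0]
Echelon form has 4 nonzero rows, so rank(C) = 4.

4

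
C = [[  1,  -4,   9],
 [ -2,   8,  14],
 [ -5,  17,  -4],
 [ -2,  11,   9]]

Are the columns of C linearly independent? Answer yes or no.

Row reduce C to echelon form.
R2 ← R2 + (2)·R1: [0, 0, 32]
R3 ← R3 + (5)·R1: [0, -3, 41]
R4 ← R4 + (2)·R1: [0, 3, 27]
Swap R2 ↔ R3
R4 ← R4 + R2: [0, 0, 68]
R4 ← R4 − (17/8)·R3: [0, 0, 0]
3 pivots among 3 columns.
Every column is a pivot column, so the columns are linearly independent.

yes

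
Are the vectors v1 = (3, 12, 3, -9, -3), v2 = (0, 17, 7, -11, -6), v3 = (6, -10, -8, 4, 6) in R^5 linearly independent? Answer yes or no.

no

Form the matrix with these vectors as rows and row reduce.
R3 ← R3 − (2)·R1: [0, -34, -14, 22, 12]
R3 ← R3 + (2)·R2: [0, 0, 0, 0, 0]
2 nonzero rows, so the 3 vectors span a space of dimension 2.
Since 2 < 3, the vectors are linearly dependent.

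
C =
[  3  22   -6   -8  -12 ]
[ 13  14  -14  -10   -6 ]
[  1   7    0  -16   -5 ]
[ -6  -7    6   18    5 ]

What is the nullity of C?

Row reduce to echelon form.
R2 ← R2 − (13/3)·R1: [0, -244/3, 12, 74/3, 46]
R3 ← R3 − (1/3)·R1: [0, -1/3, 2, -40/3, -1]
R4 ← R4 + (2)·R1: [0, 37, -6, 2, -19]
R3 ← R3 − (1/244)·R2: [0, 0, 119/61, -1639/122, -145/122]
R4 ← R4 + (111/244)·R2: [0, 0, -33/61, 1613/122, 235/122]
R4 ← R4 + (33/119)·R3: [0, 0, 0, 1130/119, 190/119]
4 nonzero rows, so rank(C) = 4.
C has 5 columns; by rank–nullity, nullity = 5 − 4 = 1.

1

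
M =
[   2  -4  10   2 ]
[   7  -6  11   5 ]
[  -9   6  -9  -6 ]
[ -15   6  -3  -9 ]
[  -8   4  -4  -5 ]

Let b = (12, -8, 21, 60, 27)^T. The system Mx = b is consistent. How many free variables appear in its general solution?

2

Row reduce the augmented matrix [M | b].
R2 ← R2 − (7/2)·R1: [0, 8, -24, -2, -50]
R3 ← R3 + (9/2)·R1: [0, -12, 36, 3, 75]
R4 ← R4 + (15/2)·R1: [0, -24, 72, 6, 150]
R5 ← R5 + (4)·R1: [0, -12, 36, 3, 75]
R3 ← R3 + (3/2)·R2: [0, 0, 0, 0, 0]
R4 ← R4 + (3)·R2: [0, 0, 0, 0, 0]
R5 ← R5 + (3/2)·R2: [0, 0, 0, 0, 0]
The echelon form has 2 nonzero rows, and every pivot lies in the first 4 columns, so rank(M) = rank([M|b]) = 2.
The system is consistent.
Free variables = (unknowns) − (rank) = 4 − 2 = 2.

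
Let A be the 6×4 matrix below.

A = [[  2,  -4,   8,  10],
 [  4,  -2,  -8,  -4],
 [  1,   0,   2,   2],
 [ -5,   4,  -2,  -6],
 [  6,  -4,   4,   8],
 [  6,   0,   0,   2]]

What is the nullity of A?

Row reduce to echelon form.
R2 ← R2 − (2)·R1: [0, 6, -24, -24]
R3 ← R3 − (1/2)·R1: [0, 2, -2, -3]
R4 ← R4 + (5/2)·R1: [0, -6, 18, 19]
R5 ← R5 − (3)·R1: [0, 8, -20, -22]
R6 ← R6 − (3)·R1: [0, 12, -24, -28]
R3 ← R3 − (1/3)·R2: [0, 0, 6, 5]
R4 ← R4 + R2: [0, 0, -6, -5]
R5 ← R5 − (4/3)·R2: [0, 0, 12, 10]
R6 ← R6 − (2)·R2: [0, 0, 24, 20]
R4 ← R4 + R3: [0, 0, 0, 0]
R5 ← R5 − (2)·R3: [0, 0, 0, 0]
R6 ← R6 − (4)·R3: [0, 0, 0, 0]
3 nonzero rows, so rank(A) = 3.
A has 4 columns; by rank–nullity, nullity = 4 − 3 = 1.

1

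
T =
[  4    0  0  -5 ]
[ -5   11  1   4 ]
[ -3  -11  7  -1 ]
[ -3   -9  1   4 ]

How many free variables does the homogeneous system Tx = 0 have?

Row reduce to echelon form.
R2 ← R2 + (5/4)·R1: [0, 11, 1, -9/4]
R3 ← R3 + (3/4)·R1: [0, -11, 7, -19/4]
R4 ← R4 + (3/4)·R1: [0, -9, 1, 1/4]
R3 ← R3 + R2: [0, 0, 8, -7]
R4 ← R4 + (9/11)·R2: [0, 0, 20/11, -35/22]
R4 ← R4 − (5/22)·R3: [0, 0, 0, 0]
3 nonzero rows, so rank(T) = 3.
T has 4 columns; by rank–nullity, nullity = 4 − 3 = 1.

1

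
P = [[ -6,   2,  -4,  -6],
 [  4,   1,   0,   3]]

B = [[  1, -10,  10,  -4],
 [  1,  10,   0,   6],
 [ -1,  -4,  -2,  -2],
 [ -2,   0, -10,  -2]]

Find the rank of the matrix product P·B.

2

First compute PB:
[[ 12,  96,   8,  56],
 [ -1, -30,  10, -16]]
Now row reduce the product.
R2 ← R2 + (1/12)·R1: [0, -22, 32/3, -34/3]
2 nonzero rows, so rank(PB) = 2.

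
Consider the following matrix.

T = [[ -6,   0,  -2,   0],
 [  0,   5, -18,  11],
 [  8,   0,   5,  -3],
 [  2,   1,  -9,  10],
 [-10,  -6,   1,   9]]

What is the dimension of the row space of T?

3

Row reduce to echelon form.
R3 ← R3 + (4/3)·R1: [0, 0, 7/3, -3]
R4 ← R4 + (1/3)·R1: [0, 1, -29/3, 10]
R5 ← R5 − (5/3)·R1: [0, -6, 13/3, 9]
R4 ← R4 − (1/5)·R2: [0, 0, -91/15, 39/5]
R5 ← R5 + (6/5)·R2: [0, 0, -259/15, 111/5]
R4 ← R4 + (13/5)·R3: [0, 0, 0, 0]
R5 ← R5 + (37/5)·R3: [0, 0, 0, 0]
Echelon form has 3 nonzero rows, so rank(T) = 3.
The row space has dimension equal to the rank: 3.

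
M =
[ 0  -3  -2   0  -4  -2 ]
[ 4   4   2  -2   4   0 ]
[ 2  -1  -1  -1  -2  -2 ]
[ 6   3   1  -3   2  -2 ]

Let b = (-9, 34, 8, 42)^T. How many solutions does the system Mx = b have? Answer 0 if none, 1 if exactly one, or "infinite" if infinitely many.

Row reduce the augmented matrix [M | b].
Swap R1 ↔ R2
R3 ← R3 − (1/2)·R1: [0, -3, -2, 0, -4, -2, -9]
R4 ← R4 − (3/2)·R1: [0, -3, -2, 0, -4, -2, -9]
R3 ← R3 − R2: [0, 0, 0, 0, 0, 0, 0]
R4 ← R4 − R2: [0, 0, 0, 0, 0, 0, 0]
The echelon form has 2 nonzero rows, and every pivot lies in the first 6 columns, so rank(M) = rank([M|b]) = 2.
The system is consistent.
rank = 2 < 6 unknowns, so there are infinitely many solutions.

infinite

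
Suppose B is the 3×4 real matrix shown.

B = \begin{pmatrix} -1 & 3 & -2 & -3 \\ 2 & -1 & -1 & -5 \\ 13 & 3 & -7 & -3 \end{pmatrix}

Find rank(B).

3

Row reduce to echelon form.
R2 ← R2 + (2)·R1: [0, 5, -5, -11]
R3 ← R3 + (13)·R1: [0, 42, -33, -42]
R3 ← R3 − (42/5)·R2: [0, 0, 9, 252/5]
Echelon form has 3 nonzero rows, so rank(B) = 3.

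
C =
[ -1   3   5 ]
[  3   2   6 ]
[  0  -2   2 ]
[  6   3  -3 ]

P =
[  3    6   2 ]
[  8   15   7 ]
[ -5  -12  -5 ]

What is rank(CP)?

3

First compute CP:
[[ -4, -21,  -6],
 [ -5, -24, -10],
 [-26, -54, -24],
 [ 57, 117,  48]]
Now row reduce the product.
R2 ← R2 − (5/4)·R1: [0, 9/4, -5/2]
R3 ← R3 − (13/2)·R1: [0, 165/2, 15]
R4 ← R4 + (57/4)·R1: [0, -729/4, -75/2]
R3 ← R3 − (110/3)·R2: [0, 0, 320/3]
R4 ← R4 + (81)·R2: [0, 0, -240]
R4 ← R4 + (9/4)·R3: [0, 0, 0]
3 nonzero rows, so rank(CP) = 3.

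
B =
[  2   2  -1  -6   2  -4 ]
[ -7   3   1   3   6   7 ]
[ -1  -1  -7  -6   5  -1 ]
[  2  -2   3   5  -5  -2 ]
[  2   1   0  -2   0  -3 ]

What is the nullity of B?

Row reduce to echelon form.
R2 ← R2 + (7/2)·R1: [0, 10, -5/2, -18, 13, -7]
R3 ← R3 + (1/2)·R1: [0, 0, -15/2, -9, 6, -3]
R4 ← R4 − R1: [0, -4, 4, 11, -7, 2]
R5 ← R5 − R1: [0, -1, 1, 4, -2, 1]
R4 ← R4 + (2/5)·R2: [0, 0, 3, 19/5, -9/5, -4/5]
R5 ← R5 + (1/10)·R2: [0, 0, 3/4, 11/5, -7/10, 3/10]
R4 ← R4 + (2/5)·R3: [0, 0, 0, 1/5, 3/5, -2]
R5 ← R5 + (1/10)·R3: [0, 0, 0, 13/10, -1/10, 0]
R5 ← R5 − (13/2)·R4: [0, 0, 0, 0, -4, 13]
5 nonzero rows, so rank(B) = 5.
B has 6 columns; by rank–nullity, nullity = 6 − 5 = 1.

1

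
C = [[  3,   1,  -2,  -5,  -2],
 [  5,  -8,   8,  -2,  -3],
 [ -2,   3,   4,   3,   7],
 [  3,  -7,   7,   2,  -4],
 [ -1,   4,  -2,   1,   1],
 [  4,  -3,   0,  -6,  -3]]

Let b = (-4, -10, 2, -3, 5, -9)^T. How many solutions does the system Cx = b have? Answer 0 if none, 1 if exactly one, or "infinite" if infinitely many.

infinite

Row reduce the augmented matrix [C | b].
R2 ← R2 − (5/3)·R1: [0, -29/3, 34/3, 19/3, 1/3, -10/3]
R3 ← R3 + (2/3)·R1: [0, 11/3, 8/3, -1/3, 17/3, -2/3]
R4 ← R4 − R1: [0, -8, 9, 7, -2, 1]
R5 ← R5 + (1/3)·R1: [0, 13/3, -8/3, -2/3, 1/3, 11/3]
R6 ← R6 − (4/3)·R1: [0, -13/3, 8/3, 2/3, -1/3, -11/3]
R3 ← R3 + (11/29)·R2: [0, 0, 202/29, 60/29, 168/29, -56/29]
R4 ← R4 − (24/29)·R2: [0, 0, -11/29, 51/29, -66/29, 109/29]
R5 ← R5 + (13/29)·R2: [0, 0, 70/29, 63/29, 14/29, 63/29]
R6 ← R6 − (13/29)·R2: [0, 0, -70/29, -63/29, -14/29, -63/29]
R4 ← R4 + (11/202)·R3: [0, 0, 0, 189/101, -198/101, 369/101]
R5 ← R5 − (35/101)·R3: [0, 0, 0, 147/101, -154/101, 287/101]
R6 ← R6 + (35/101)·R3: [0, 0, 0, -147/101, 154/101, -287/101]
R5 ← R5 − (7/9)·R4: [0, 0, 0, 0, 0, 0]
R6 ← R6 + (7/9)·R4: [0, 0, 0, 0, 0, 0]
The echelon form has 4 nonzero rows, and every pivot lies in the first 5 columns, so rank(C) = rank([C|b]) = 4.
The system is consistent.
rank = 4 < 5 unknowns, so there are infinitely many solutions.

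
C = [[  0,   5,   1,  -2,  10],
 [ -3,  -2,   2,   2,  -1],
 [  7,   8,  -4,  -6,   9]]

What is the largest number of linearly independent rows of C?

2

Row reduce to echelon form.
Swap R1 ↔ R2
R3 ← R3 + (7/3)·R1: [0, 10/3, 2/3, -4/3, 20/3]
R3 ← R3 − (2/3)·R2: [0, 0, 0, 0, 0]
Echelon form has 2 nonzero rows, so rank(C) = 2.
The rank gives the maximum number of linearly independent rows: 2.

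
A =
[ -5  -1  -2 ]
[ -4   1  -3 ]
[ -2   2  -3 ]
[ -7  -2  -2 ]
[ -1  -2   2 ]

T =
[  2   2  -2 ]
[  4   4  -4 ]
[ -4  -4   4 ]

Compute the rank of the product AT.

1

First compute AT:
[[ -6,  -6,   6],
 [  8,   8,  -8],
 [ 16,  16, -16],
 [-14, -14,  14],
 [-18, -18,  18]]
Now row reduce the product.
R2 ← R2 + (4/3)·R1: [0, 0, 0]
R3 ← R3 + (8/3)·R1: [0, 0, 0]
R4 ← R4 − (7/3)·R1: [0, 0, 0]
R5 ← R5 − (3)·R1: [0, 0, 0]
1 nonzero row, so rank(AT) = 1.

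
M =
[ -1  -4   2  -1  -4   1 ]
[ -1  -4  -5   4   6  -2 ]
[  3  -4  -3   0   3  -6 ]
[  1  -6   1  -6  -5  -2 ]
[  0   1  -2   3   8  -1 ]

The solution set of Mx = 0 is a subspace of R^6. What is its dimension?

1

Row reduce to echelon form.
R2 ← R2 − R1: [0, 0, -7, 5, 10, -3]
R3 ← R3 + (3)·R1: [0, -16, 3, -3, -9, -3]
R4 ← R4 + R1: [0, -10, 3, -7, -9, -1]
Swap R2 ↔ R3
R4 ← R4 − (5/8)·R2: [0, 0, 9/8, -41/8, -27/8, 7/8]
R5 ← R5 + (1/16)·R2: [0, 0, -29/16, 45/16, 119/16, -19/16]
R4 ← R4 + (9/56)·R3: [0, 0, 0, -121/28, -99/56, 11/28]
R5 ← R5 − (29/112)·R3: [0, 0, 0, 85/56, 543/112, -23/56]
R5 ← R5 + (85/242)·R4: [0, 0, 0, 0, 93/22, -3/11]
5 nonzero rows, so rank(M) = 5.
M has 6 columns; by rank–nullity, nullity = 6 − 5 = 1.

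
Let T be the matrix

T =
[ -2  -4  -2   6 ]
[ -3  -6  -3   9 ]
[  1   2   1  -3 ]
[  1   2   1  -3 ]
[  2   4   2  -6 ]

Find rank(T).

1

Row reduce to echelon form.
R2 ← R2 − (3/2)·R1: [0, 0, 0, 0]
R3 ← R3 + (1/2)·R1: [0, 0, 0, 0]
R4 ← R4 + (1/2)·R1: [0, 0, 0, 0]
R5 ← R5 + R1: [0, 0, 0, 0]
Echelon form has 1 nonzero row, so rank(T) = 1.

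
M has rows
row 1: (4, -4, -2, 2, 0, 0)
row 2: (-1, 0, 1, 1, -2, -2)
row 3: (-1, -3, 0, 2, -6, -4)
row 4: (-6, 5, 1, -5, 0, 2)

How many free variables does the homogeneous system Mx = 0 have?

Row reduce to echelon form.
R2 ← R2 + (1/4)·R1: [0, -1, 1/2, 3/2, -2, -2]
R3 ← R3 + (1/4)·R1: [0, -4, -1/2, 5/2, -6, -4]
R4 ← R4 + (3/2)·R1: [0, -1, -2, -2, 0, 2]
R3 ← R3 − (4)·R2: [0, 0, -5/2, -7/2, 2, 4]
R4 ← R4 − R2: [0, 0, -5/2, -7/2, 2, 4]
R4 ← R4 − R3: [0, 0, 0, 0, 0, 0]
3 nonzero rows, so rank(M) = 3.
M has 6 columns; by rank–nullity, nullity = 6 − 3 = 3.

3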